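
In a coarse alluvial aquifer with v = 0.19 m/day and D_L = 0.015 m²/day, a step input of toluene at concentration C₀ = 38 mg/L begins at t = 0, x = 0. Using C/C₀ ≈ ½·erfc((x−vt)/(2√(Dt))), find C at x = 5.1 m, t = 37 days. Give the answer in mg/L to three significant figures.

36.7 mg/L

For a continuous step input, C/C₀ ≈ ½·erfc((x−vt)/(2√(Dt))).
vt = 0.19 × 37 = 7.03 m and 2√(Dt) = 2√(0.015 × 37) = 1.490 m.
Argument (x−vt)/(2√(Dt)) = (5.1 − 7.03)/1.490 = -1.295; ½·erfc(-1.295) = 0.9665.
C = 38 × 0.9665 = 36.7 mg/L.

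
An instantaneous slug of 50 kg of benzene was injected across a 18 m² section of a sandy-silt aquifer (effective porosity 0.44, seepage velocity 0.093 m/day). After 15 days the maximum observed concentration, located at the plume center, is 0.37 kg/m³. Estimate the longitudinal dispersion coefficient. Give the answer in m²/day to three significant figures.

At the plume center C_max = M/(n_e·A·√(4πDt)), so D = M²/(4πt·(n_e·A·C_max)²).
n_e·A·C_max = 0.44 × 18 × 0.37 = 2.930 kg/m.
D = 50²/(4π × 15 × 2.930²) = 1.54 m²/day.

1.54 m²/day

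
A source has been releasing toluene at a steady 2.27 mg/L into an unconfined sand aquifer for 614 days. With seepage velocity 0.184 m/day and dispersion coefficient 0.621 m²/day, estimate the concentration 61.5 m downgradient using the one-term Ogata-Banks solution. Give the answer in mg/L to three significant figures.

2.20 mg/L

For a continuous step input, C/C₀ ≈ ½·erfc((x−vt)/(2√(Dt))).
vt = 0.184 × 614 = 112.976 m and 2√(Dt) = 2√(0.621 × 614) = 39.05 m.
Argument (x−vt)/(2√(Dt)) = (61.5 − 112.976)/39.05 = -1.318; ½·erfc(-1.318) = 0.9688.
C = 2.27 × 0.9688 = 2.20 mg/L.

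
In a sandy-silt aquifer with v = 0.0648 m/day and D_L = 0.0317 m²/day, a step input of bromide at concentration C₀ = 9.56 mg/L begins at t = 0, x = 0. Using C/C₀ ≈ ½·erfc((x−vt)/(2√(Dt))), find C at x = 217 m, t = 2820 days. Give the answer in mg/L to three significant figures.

For a continuous step input, C/C₀ ≈ ½·erfc((x−vt)/(2√(Dt))).
vt = 0.0648 × 2820 = 182.736 m and 2√(Dt) = 2√(0.0317 × 2820) = 18.91 m.
Argument (x−vt)/(2√(Dt)) = (217 − 182.736)/18.91 = 1.812; ½·erfc(1.812) = 0.005195.
C = 9.56 × 0.005195 = 0.0497 mg/L.

0.0497 mg/L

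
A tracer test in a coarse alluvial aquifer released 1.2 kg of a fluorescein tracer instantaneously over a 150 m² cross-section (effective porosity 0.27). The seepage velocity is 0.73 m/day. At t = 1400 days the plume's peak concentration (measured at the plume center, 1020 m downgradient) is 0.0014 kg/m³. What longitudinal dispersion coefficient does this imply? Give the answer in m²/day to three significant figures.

0.0255 m²/day

At the plume center C_max = M/(n_e·A·√(4πDt)), so D = M²/(4πt·(n_e·A·C_max)²).
n_e·A·C_max = 0.27 × 150 × 0.0014 = 0.05670 kg/m.
D = 1.2²/(4π × 1400 × 0.05670²) = 0.0255 m²/day.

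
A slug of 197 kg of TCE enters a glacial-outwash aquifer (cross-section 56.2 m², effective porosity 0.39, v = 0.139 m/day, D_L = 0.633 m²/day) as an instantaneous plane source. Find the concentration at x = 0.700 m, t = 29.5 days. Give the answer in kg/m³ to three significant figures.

For an instantaneous plane source, C(x,t) = M/(n_e·A·√(4πDt)) · exp(−(x−vt)²/(4Dt)), with n_e·A the pore (flow) area.
Plume center vt = 0.139 × 29.5 = 4.1005 m, so the well at 0.700 m is 3.4005 m upgradient of the peak.
√(4πDt) = 15.32 m, giving peak height M/(n_e·A·√(4πDt)) = 197/(0.39 × 56.2 × 15.32) = 0.5867 kg/m³.
(x−vt)²/(4Dt) = (-3.4005)²/(4 × 0.633 × 29.5) = 0.1548; exp(−0.1548) = 0.8566.
C = 0.5867 × 0.8566 = 0.503 kg/m³.

0.503 kg/m³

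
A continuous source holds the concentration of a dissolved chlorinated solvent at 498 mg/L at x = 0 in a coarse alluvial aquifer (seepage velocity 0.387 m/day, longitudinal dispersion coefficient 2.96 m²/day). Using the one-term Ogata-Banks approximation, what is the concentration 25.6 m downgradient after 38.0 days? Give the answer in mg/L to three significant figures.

116 mg/L

For a continuous step input, C/C₀ ≈ ½·erfc((x−vt)/(2√(Dt))).
vt = 0.387 × 38.0 = 14.706 m and 2√(Dt) = 2√(2.96 × 38.0) = 21.21 m.
Argument (x−vt)/(2√(Dt)) = (25.6 − 14.706)/21.21 = 0.5136; ½·erfc(0.5136) = 0.2338.
C = 498 × 0.2338 = 116 mg/L.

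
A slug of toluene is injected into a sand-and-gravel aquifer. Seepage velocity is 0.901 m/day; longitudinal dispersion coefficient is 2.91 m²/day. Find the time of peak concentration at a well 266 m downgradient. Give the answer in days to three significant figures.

For the 1D instantaneous-source solution, setting ∂C/∂t = 0 at fixed x gives v²t² + 2Dt − x² = 0, so t = (√(D² + v²x²) − D)/v².
√(D² + v²x²) = √(2.91² + 0.901² × 266²) = 239.7; v² = 0.811801.
t = (239.7 − 2.91)/0.811801 = 292 days (vs. the pure-advection estimate x/v = 295 d).

292 days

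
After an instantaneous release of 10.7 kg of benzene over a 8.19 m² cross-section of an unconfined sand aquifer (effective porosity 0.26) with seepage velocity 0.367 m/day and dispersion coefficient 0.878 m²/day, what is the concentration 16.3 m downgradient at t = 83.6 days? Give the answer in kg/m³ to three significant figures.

0.0818 kg/m³

For an instantaneous plane source, C(x,t) = M/(n_e·A·√(4πDt)) · exp(−(x−vt)²/(4Dt)), with n_e·A the pore (flow) area.
Plume center vt = 0.367 × 83.6 = 30.6812 m, so the well at 16.3 m is 14.3812 m upgradient of the peak.
√(4πDt) = 30.37 m, giving peak height M/(n_e·A·√(4πDt)) = 10.7/(0.26 × 8.19 × 30.37) = 0.1655 kg/m³.
(x−vt)²/(4Dt) = (-14.3812)²/(4 × 0.878 × 83.6) = 0.7044; exp(−0.7044) = 0.4944.
C = 0.1655 × 0.4944 = 0.0818 kg/m³.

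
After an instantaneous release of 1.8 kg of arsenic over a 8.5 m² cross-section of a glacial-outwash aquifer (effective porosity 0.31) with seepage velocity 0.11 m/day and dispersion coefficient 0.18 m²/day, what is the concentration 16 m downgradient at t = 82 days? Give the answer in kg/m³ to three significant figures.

For an instantaneous plane source, C(x,t) = M/(n_e·A·√(4πDt)) · exp(−(x−vt)²/(4Dt)), with n_e·A the pore (flow) area.
Plume center vt = 0.11 × 82 = 9.02 m, so the well at 16 m is 6.98 m downgradient of the peak.
√(4πDt) = 13.62 m, giving peak height M/(n_e·A·√(4πDt)) = 1.8/(0.31 × 8.5 × 13.62) = 0.05016 kg/m³.
(x−vt)²/(4Dt) = (6.98)²/(4 × 0.18 × 82) = 0.8252; exp(−0.8252) = 0.4381.
C = 0.05016 × 0.4381 = 0.0220 kg/m³.

0.0220 kg/m³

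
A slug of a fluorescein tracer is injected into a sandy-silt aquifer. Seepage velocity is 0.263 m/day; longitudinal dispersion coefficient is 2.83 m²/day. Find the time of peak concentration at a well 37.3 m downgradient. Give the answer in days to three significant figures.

107 days

For the 1D instantaneous-source solution, setting ∂C/∂t = 0 at fixed x gives v²t² + 2Dt − x² = 0, so t = (√(D² + v²x²) − D)/v².
√(D² + v²x²) = √(2.83² + 0.263² × 37.3²) = 10.21; v² = 0.069169.
t = (10.21 − 2.83)/0.069169 = 107 days (vs. the pure-advection estimate x/v = 142 d).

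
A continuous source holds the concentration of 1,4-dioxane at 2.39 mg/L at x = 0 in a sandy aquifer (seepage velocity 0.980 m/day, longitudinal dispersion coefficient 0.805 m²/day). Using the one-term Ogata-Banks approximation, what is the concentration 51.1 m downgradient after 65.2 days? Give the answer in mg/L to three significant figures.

2.14 mg/L

For a continuous step input, C/C₀ ≈ ½·erfc((x−vt)/(2√(Dt))).
vt = 0.980 × 65.2 = 63.896 m and 2√(Dt) = 2√(0.805 × 65.2) = 14.49 m.
Argument (x−vt)/(2√(Dt)) = (51.1 − 63.896)/14.49 = -0.8831; ½·erfc(-0.8831) = 0.8941.
C = 2.39 × 0.8941 = 2.14 mg/L.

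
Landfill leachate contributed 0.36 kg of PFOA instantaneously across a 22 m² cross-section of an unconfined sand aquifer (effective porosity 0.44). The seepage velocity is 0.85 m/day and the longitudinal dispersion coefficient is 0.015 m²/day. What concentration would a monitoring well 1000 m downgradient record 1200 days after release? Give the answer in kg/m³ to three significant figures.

For an instantaneous plane source, C(x,t) = M/(n_e·A·√(4πDt)) · exp(−(x−vt)²/(4Dt)), with n_e·A the pore (flow) area.
Plume center vt = 0.85 × 1200 = 1020 m, so the well at 1000 m is 20 m upgradient of the peak.
√(4πDt) = 15.04 m, giving peak height M/(n_e·A·√(4πDt)) = 0.36/(0.44 × 22 × 15.04) = 0.002473 kg/m³.
(x−vt)²/(4Dt) = (-20)²/(4 × 0.015 × 1200) = 5.556; exp(−5.556) = 0.003864.
C = 0.002473 × 0.003864 = 9.56e-06 kg/m³.

9.56e-06 kg/m³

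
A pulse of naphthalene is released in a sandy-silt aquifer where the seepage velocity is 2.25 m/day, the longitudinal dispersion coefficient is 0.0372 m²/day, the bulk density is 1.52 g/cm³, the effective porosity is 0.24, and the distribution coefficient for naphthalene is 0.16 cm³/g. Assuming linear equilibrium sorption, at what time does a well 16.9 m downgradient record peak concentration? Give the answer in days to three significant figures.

Retardation factor R = 1 + ρ_b·K_d/n = 1 + 1.52 × 0.16/0.24 = 2.013.
Sorption retards both mechanisms: v_R = v/R = 1.118 m/day, D_R = D/R = 0.01848 m²/day.
Peak time from v_R²t² + 2D_R t − x² = 0: t = (√(D_R² + v_R²x²) − D_R)/v_R².
√(D_R² + v_R²x²) = √(0.01848² + 1.118² × 16.9²) = 18.89; v_R² = 1.250.
t = (18.89 − 0.01848)/1.250 = 15.1 days.

15.1 days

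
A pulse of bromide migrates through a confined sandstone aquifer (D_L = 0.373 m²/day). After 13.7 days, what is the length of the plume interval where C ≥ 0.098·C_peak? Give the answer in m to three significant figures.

13.8 m

The plume is Gaussian with σ = √(2Dt) = √(2 × 0.373 × 13.7) = 3.197 m.
C/C_peak = exp(−Δx²/(2σ²)) = 0.098 ⇒ Δx = σ·√(−2 ln 0.098) = 3.197 × 2.155 = 6.890 m.
Width = 2Δx = 13.8 m.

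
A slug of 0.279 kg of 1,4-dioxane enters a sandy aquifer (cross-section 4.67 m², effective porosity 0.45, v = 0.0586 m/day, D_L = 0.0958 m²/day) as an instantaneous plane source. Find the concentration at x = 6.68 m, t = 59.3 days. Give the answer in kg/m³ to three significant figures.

0.0100 kg/m³

For an instantaneous plane source, C(x,t) = M/(n_e·A·√(4πDt)) · exp(−(x−vt)²/(4Dt)), with n_e·A the pore (flow) area.
Plume center vt = 0.0586 × 59.3 = 3.47498 m, so the well at 6.68 m is 3.20502 m downgradient of the peak.
√(4πDt) = 8.449 m, giving peak height M/(n_e·A·√(4πDt)) = 0.279/(0.45 × 4.67 × 8.449) = 0.01571 kg/m³.
(x−vt)²/(4Dt) = (3.20502)²/(4 × 0.0958 × 59.3) = 0.4520; exp(−0.4520) = 0.6364.
C = 0.01571 × 0.6364 = 0.0100 kg/m³.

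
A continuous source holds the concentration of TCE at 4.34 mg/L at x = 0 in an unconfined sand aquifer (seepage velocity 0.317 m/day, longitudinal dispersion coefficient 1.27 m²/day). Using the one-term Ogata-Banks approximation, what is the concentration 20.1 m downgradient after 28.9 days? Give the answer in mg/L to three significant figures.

For a continuous step input, C/C₀ ≈ ½·erfc((x−vt)/(2√(Dt))).
vt = 0.317 × 28.9 = 9.1613 m and 2√(Dt) = 2√(1.27 × 28.9) = 12.12 m.
Argument (x−vt)/(2√(Dt)) = (20.1 − 9.1613)/12.12 = 0.9025; ½·erfc(0.9025) = 0.1009.
C = 4.34 × 0.1009 = 0.438 mg/L.

0.438 mg/L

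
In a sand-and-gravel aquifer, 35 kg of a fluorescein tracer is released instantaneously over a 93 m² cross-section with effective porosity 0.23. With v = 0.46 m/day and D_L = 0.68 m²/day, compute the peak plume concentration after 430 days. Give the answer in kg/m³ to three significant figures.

The peak of an instantaneous 1D plume sits at x = vt; there the Gaussian factor is 1 and C_max = M/(n_e·A·√(4πDt)), where n_e·A is the pore area the mass is dissolved in.
√(4πDt) = √(4π × 0.68 × 430) = 60.62 m, so C_max = 35/(0.23 × 93 × 60.62) = 0.0270 kg/m³.

0.0270 kg/m³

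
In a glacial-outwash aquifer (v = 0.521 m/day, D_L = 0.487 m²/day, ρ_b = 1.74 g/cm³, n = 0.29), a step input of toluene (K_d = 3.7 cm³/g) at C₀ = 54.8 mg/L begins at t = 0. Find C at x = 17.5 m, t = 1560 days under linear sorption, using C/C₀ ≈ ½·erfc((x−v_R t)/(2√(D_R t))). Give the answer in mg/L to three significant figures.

Retardation factor R = 1 + ρ_b·K_d/n = 1 + 1.74 × 3.7/0.29 = 23.20.
Sorption retards both mechanisms: v_R = v/R = 0.02246 m/day, D_R = D/R = 0.02099 m²/day.
v_R·t = 0.02246 × 1560 = 35.0376 m; 2√(D_R t) = 11.44 m; argument = (17.5 − 35.0376)/11.44 = -1.533.
C = C₀ × ½·erfc(-1.533) = 54.8 × 0.9849 = 54.0 mg/L.

54.0 mg/L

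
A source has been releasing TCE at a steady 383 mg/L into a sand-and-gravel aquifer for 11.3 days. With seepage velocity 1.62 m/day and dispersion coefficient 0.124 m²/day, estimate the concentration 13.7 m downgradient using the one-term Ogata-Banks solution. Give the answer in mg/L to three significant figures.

For a continuous step input, C/C₀ ≈ ½·erfc((x−vt)/(2√(Dt))).
vt = 1.62 × 11.3 = 18.306 m and 2√(Dt) = 2√(0.124 × 11.3) = 2.367 m.
Argument (x−vt)/(2√(Dt)) = (13.7 − 18.306)/2.367 = -1.946; ½·erfc(-1.946) = 0.9970.
C = 383 × 0.9970 = 382 mg/L.

382 mg/L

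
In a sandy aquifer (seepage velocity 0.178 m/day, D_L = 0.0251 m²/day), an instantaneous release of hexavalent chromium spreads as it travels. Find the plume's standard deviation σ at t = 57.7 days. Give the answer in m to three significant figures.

1.70 m

Dispersive spreading gives a Gaussian with σ² = 2Dt; advection only shifts the center.
σ = √(2 × 0.0251 × 57.7) = 1.70 m.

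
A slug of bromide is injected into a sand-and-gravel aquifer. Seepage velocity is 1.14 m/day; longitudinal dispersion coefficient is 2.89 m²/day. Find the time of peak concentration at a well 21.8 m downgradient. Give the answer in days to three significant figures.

17.0 days

For the 1D instantaneous-source solution, setting ∂C/∂t = 0 at fixed x gives v²t² + 2Dt − x² = 0, so t = (√(D² + v²x²) − D)/v².
√(D² + v²x²) = √(2.89² + 1.14² × 21.8²) = 25.02; v² = 1.2996.
t = (25.02 − 2.89)/1.2996 = 17.0 days (vs. the pure-advection estimate x/v = 19.1 d).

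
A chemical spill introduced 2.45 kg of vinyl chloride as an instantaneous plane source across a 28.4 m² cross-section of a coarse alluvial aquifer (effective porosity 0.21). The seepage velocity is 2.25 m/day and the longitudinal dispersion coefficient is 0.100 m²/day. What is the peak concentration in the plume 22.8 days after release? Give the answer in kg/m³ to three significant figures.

The peak of an instantaneous 1D plume sits at x = vt; there the Gaussian factor is 1 and C_max = M/(n_e·A·√(4πDt)), where n_e·A is the pore area the mass is dissolved in.
√(4πDt) = √(4π × 0.100 × 22.8) = 5.353 m, so C_max = 2.45/(0.21 × 28.4 × 5.353) = 0.0767 kg/m³.

0.0767 kg/m³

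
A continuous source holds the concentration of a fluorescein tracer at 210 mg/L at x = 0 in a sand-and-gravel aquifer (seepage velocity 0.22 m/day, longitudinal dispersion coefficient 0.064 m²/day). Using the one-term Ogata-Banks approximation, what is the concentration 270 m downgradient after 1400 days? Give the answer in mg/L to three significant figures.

210 mg/L

For a continuous step input, C/C₀ ≈ ½·erfc((x−vt)/(2√(Dt))).
vt = 0.22 × 1400 = 308 m and 2√(Dt) = 2√(0.064 × 1400) = 18.93 m.
Argument (x−vt)/(2√(Dt)) = (270 − 308)/18.93 = -2.007; ½·erfc(-2.007) = 0.9977.
C = 210 × 0.9977 = 210 mg/L.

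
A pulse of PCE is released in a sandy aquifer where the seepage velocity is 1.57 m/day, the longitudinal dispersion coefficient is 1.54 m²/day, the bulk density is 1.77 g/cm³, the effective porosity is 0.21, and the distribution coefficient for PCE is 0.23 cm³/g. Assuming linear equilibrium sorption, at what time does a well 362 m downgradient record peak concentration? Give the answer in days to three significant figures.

Retardation factor R = 1 + ρ_b·K_d/n = 1 + 1.77 × 0.23/0.21 = 2.939.
Sorption retards both mechanisms: v_R = v/R = 0.5342 m/day, D_R = D/R = 0.5240 m²/day.
Peak time from v_R²t² + 2D_R t − x² = 0: t = (√(D_R² + v_R²x²) − D_R)/v_R².
√(D_R² + v_R²x²) = √(0.5240² + 0.5342² × 362²) = 193.4; v_R² = 0.2854.
t = (193.4 − 0.5240)/0.2854 = 676 days.

676 days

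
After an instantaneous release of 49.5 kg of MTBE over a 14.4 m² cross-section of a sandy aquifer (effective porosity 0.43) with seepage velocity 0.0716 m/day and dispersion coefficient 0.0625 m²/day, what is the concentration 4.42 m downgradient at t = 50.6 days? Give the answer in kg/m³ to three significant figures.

For an instantaneous plane source, C(x,t) = M/(n_e·A·√(4πDt)) · exp(−(x−vt)²/(4Dt)), with n_e·A the pore (flow) area.
Plume center vt = 0.0716 × 50.6 = 3.62296 m, so the well at 4.42 m is 0.79704 m downgradient of the peak.
√(4πDt) = 6.304 m, giving peak height M/(n_e·A·√(4πDt)) = 49.5/(0.43 × 14.4 × 6.304) = 1.268 kg/m³.
(x−vt)²/(4Dt) = (0.79704)²/(4 × 0.0625 × 50.6) = 0.05022; exp(−0.05022) = 0.9510.
C = 1.268 × 0.9510 = 1.21 kg/m³.

1.21 kg/m³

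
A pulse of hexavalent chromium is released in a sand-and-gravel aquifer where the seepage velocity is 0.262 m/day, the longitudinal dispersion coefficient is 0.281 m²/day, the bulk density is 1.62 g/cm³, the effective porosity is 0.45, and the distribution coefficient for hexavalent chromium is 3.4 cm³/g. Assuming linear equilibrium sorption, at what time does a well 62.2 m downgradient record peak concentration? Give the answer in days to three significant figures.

3090 days

Retardation factor R = 1 + ρ_b·K_d/n = 1 + 1.62 × 3.4/0.45 = 13.24.
Sorption retards both mechanisms: v_R = v/R = 0.01979 m/day, D_R = D/R = 0.02122 m²/day.
Peak time from v_R²t² + 2D_R t − x² = 0: t = (√(D_R² + v_R²x²) − D_R)/v_R².
√(D_R² + v_R²x²) = √(0.02122² + 0.01979² × 62.2²) = 1.231; v_R² = 0.0003916.
t = (1.231 − 0.02122)/0.0003916 = 3090 days.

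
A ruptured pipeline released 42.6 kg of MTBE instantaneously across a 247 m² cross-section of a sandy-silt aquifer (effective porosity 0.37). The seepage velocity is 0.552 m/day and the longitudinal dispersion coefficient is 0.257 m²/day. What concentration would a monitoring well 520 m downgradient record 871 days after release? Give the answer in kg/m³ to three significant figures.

For an instantaneous plane source, C(x,t) = M/(n_e·A·√(4πDt)) · exp(−(x−vt)²/(4Dt)), with n_e·A the pore (flow) area.
Plume center vt = 0.552 × 871 = 480.792 m, so the well at 520 m is 39.208 m downgradient of the peak.
√(4πDt) = 53.04 m, giving peak height M/(n_e·A·√(4πDt)) = 42.6/(0.37 × 247 × 53.04) = 0.008788 kg/m³.
(x−vt)²/(4Dt) = (39.208)²/(4 × 0.257 × 871) = 1.717; exp(−1.717) = 0.1796.
C = 0.008788 × 0.1796 = 0.00158 kg/m³.

0.00158 kg/m³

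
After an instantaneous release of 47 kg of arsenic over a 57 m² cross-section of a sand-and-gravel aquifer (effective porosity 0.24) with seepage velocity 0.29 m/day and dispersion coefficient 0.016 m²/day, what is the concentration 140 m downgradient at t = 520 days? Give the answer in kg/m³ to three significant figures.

0.0101 kg/m³

For an instantaneous plane source, C(x,t) = M/(n_e·A·√(4πDt)) · exp(−(x−vt)²/(4Dt)), with n_e·A the pore (flow) area.
Plume center vt = 0.29 × 520 = 150.8 m, so the well at 140 m is 10.8 m upgradient of the peak.
√(4πDt) = 10.23 m, giving peak height M/(n_e·A·√(4πDt)) = 47/(0.24 × 57 × 10.23) = 0.3358 kg/m³.
(x−vt)²/(4Dt) = (-10.8)²/(4 × 0.016 × 520) = 3.505; exp(−3.505) = 0.03005.
C = 0.3358 × 0.03005 = 0.0101 kg/m³.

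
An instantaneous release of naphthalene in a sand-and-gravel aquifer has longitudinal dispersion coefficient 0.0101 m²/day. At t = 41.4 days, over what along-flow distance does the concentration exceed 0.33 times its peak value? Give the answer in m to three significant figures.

The plume is Gaussian with σ = √(2Dt) = √(2 × 0.0101 × 41.4) = 0.9145 m.
C/C_peak = exp(−Δx²/(2σ²)) = 0.33 ⇒ Δx = σ·√(−2 ln 0.33) = 0.9145 × 1.489 = 1.362 m.
Width = 2Δx = 2.72 m.

2.72 m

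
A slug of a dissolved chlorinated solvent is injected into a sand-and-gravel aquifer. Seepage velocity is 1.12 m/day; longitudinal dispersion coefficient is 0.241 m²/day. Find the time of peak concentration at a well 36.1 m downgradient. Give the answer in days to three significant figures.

32.0 days

For the 1D instantaneous-source solution, setting ∂C/∂t = 0 at fixed x gives v²t² + 2Dt − x² = 0, so t = (√(D² + v²x²) − D)/v².
√(D² + v²x²) = √(0.241² + 1.12² × 36.1²) = 40.43; v² = 1.2544.
t = (40.43 − 0.241)/1.2544 = 32.0 days (vs. the pure-advection estimate x/v = 32.2 d).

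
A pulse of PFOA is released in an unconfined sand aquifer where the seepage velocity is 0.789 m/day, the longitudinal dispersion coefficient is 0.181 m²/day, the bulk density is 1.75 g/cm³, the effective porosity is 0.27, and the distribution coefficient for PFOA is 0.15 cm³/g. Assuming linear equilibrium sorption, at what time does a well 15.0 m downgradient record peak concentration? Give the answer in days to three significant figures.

Retardation factor R = 1 + ρ_b·K_d/n = 1 + 1.75 × 0.15/0.27 = 1.972.
Sorption retards both mechanisms: v_R = v/R = 0.4001 m/day, D_R = D/R = 0.09178 m²/day.
Peak time from v_R²t² + 2D_R t − x² = 0: t = (√(D_R² + v_R²x²) − D_R)/v_R².
√(D_R² + v_R²x²) = √(0.09178² + 0.4001² × 15.0²) = 6.002; v_R² = 0.1601.
t = (6.002 − 0.09178)/0.1601 = 36.9 days.

36.9 days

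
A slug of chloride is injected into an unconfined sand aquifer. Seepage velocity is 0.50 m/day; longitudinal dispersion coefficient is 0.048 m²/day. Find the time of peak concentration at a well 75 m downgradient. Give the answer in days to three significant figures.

For the 1D instantaneous-source solution, setting ∂C/∂t = 0 at fixed x gives v²t² + 2Dt − x² = 0, so t = (√(D² + v²x²) − D)/v².
√(D² + v²x²) = √(0.048² + 0.50² × 75²) = 37.50; v² = 0.25.
t = (37.50 − 0.048)/0.25 = 150 days (vs. the pure-advection estimate x/v = 150 d).

150 days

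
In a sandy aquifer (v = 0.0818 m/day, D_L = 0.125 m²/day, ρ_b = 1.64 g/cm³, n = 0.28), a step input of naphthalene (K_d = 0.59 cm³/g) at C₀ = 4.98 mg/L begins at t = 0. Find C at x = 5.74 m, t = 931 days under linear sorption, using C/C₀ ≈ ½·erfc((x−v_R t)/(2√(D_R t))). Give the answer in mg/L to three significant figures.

Retardation factor R = 1 + ρ_b·K_d/n = 1 + 1.64 × 0.59/0.28 = 4.456.
Sorption retards both mechanisms: v_R = v/R = 0.01836 m/day, D_R = D/R = 0.02805 m²/day.
v_R·t = 0.01836 × 931 = 17.09316 m; 2√(D_R t) = 10.22 m; argument = (5.74 − 17.09316)/10.22 = -1.111.
C = C₀ × ½·erfc(-1.111) = 4.98 × 0.9419 = 4.69 mg/L.

4.69 mg/L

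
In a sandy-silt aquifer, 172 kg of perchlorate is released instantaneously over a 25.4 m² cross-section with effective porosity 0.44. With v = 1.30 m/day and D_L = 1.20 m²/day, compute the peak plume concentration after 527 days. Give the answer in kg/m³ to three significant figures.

0.173 kg/m³

The peak of an instantaneous 1D plume sits at x = vt; there the Gaussian factor is 1 and C_max = M/(n_e·A·√(4πDt)), where n_e·A is the pore area the mass is dissolved in.
√(4πDt) = √(4π × 1.20 × 527) = 89.15 m, so C_max = 172/(0.44 × 25.4 × 89.15) = 0.173 kg/m³.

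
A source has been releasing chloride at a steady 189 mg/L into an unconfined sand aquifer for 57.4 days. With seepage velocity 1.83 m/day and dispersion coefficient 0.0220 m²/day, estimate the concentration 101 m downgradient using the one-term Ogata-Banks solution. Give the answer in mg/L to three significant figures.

188 mg/L

For a continuous step input, C/C₀ ≈ ½·erfc((x−vt)/(2√(Dt))).
vt = 1.83 × 57.4 = 105.042 m and 2√(Dt) = 2√(0.0220 × 57.4) = 2.247 m.
Argument (x−vt)/(2√(Dt)) = (101 − 105.042)/2.247 = -1.799; ½·erfc(-1.799) = 0.9945.
C = 189 × 0.9945 = 188 mg/L.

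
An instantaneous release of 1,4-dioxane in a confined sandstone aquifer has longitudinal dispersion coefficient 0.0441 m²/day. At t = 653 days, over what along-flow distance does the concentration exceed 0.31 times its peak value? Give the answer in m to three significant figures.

23.2 m

The plume is Gaussian with σ = √(2Dt) = √(2 × 0.0441 × 653) = 7.589 m.
C/C_peak = exp(−Δx²/(2σ²)) = 0.31 ⇒ Δx = σ·√(−2 ln 0.31) = 7.589 × 1.530 = 11.61 m.
Width = 2Δx = 23.2 m.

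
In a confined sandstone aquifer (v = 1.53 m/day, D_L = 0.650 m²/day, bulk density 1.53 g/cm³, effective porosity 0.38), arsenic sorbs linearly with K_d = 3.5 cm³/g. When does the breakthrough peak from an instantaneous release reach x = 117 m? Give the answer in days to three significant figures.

Retardation factor R = 1 + ρ_b·K_d/n = 1 + 1.53 × 3.5/0.38 = 15.09.
Sorption retards both mechanisms: v_R = v/R = 0.1014 m/day, D_R = D/R = 0.04307 m²/day.
Peak time from v_R²t² + 2D_R t − x² = 0: t = (√(D_R² + v_R²x²) − D_R)/v_R².
√(D_R² + v_R²x²) = √(0.04307² + 0.1014² × 117²) = 11.86; v_R² = 0.01028.
t = (11.86 − 0.04307)/0.01028 = 1150 days.

1150 days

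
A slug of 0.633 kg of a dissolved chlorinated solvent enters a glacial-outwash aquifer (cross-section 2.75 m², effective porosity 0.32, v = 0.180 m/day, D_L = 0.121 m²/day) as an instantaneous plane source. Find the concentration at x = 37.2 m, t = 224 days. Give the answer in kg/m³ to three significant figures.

0.0356 kg/m³

For an instantaneous plane source, C(x,t) = M/(n_e·A·√(4πDt)) · exp(−(x−vt)²/(4Dt)), with n_e·A the pore (flow) area.
Plume center vt = 0.180 × 224 = 40.32 m, so the well at 37.2 m is 3.12 m upgradient of the peak.
√(4πDt) = 18.46 m, giving peak height M/(n_e·A·√(4πDt)) = 0.633/(0.32 × 2.75 × 18.46) = 0.03897 kg/m³.
(x−vt)²/(4Dt) = (-3.12)²/(4 × 0.121 × 224) = 0.08979; exp(−0.08979) = 0.9141.
C = 0.03897 × 0.9141 = 0.0356 kg/m³.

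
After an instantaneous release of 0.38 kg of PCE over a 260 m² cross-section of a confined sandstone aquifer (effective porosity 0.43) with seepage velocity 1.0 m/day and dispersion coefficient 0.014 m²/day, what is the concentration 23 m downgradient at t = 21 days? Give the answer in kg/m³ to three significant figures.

5.89e-05 kg/m³

For an instantaneous plane source, C(x,t) = M/(n_e·A·√(4πDt)) · exp(−(x−vt)²/(4Dt)), with n_e·A the pore (flow) area.
Plume center vt = 1.0 × 21 = 21 m, so the well at 23 m is 2 m downgradient of the peak.
√(4πDt) = 1.922 m, giving peak height M/(n_e·A·√(4πDt)) = 0.38/(0.43 × 260 × 1.922) = 0.001768 kg/m³.
(x−vt)²/(4Dt) = (2)²/(4 × 0.014 × 21) = 3.401; exp(−3.401) = 0.03334.
C = 0.001768 × 0.03334 = 5.89e-05 kg/m³.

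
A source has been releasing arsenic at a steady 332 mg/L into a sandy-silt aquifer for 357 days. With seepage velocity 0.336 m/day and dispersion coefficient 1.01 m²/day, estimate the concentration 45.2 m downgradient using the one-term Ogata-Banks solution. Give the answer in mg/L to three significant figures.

331 mg/L

For a continuous step input, C/C₀ ≈ ½·erfc((x−vt)/(2√(Dt))).
vt = 0.336 × 357 = 119.952 m and 2√(Dt) = 2√(1.01 × 357) = 37.98 m.
Argument (x−vt)/(2√(Dt)) = (45.2 − 119.952)/37.98 = -1.968; ½·erfc(-1.968) = 0.9973.
C = 332 × 0.9973 = 331 mg/L.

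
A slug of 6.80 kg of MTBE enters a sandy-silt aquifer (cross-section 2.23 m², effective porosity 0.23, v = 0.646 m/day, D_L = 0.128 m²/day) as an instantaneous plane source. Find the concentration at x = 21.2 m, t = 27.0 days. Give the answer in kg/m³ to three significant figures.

For an instantaneous plane source, C(x,t) = M/(n_e·A·√(4πDt)) · exp(−(x−vt)²/(4Dt)), with n_e·A the pore (flow) area.
Plume center vt = 0.646 × 27.0 = 17.442 m, so the well at 21.2 m is 3.758 m downgradient of the peak.
√(4πDt) = 6.590 m, giving peak height M/(n_e·A·√(4πDt)) = 6.80/(0.23 × 2.23 × 6.590) = 2.012 kg/m³.
(x−vt)²/(4Dt) = (3.758)²/(4 × 0.128 × 27.0) = 1.022; exp(−1.022) = 0.3599.
C = 2.012 × 0.3599 = 0.724 kg/m³.

0.724 kg/m³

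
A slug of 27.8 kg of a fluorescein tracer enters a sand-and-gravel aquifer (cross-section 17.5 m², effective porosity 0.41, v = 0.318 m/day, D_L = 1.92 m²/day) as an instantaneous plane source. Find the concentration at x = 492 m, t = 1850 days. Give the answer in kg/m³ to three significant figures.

0.00955 kg/m³

For an instantaneous plane source, C(x,t) = M/(n_e·A·√(4πDt)) · exp(−(x−vt)²/(4Dt)), with n_e·A the pore (flow) area.
Plume center vt = 0.318 × 1850 = 588.3 m, so the well at 492 m is 96.3 m upgradient of the peak.
√(4πDt) = 211.3 m, giving peak height M/(n_e·A·√(4πDt)) = 27.8/(0.41 × 17.5 × 211.3) = 0.01834 kg/m³.
(x−vt)²/(4Dt) = (-96.3)²/(4 × 1.92 × 1850) = 0.6527; exp(−0.6527) = 0.5206.
C = 0.01834 × 0.5206 = 0.00955 kg/m³.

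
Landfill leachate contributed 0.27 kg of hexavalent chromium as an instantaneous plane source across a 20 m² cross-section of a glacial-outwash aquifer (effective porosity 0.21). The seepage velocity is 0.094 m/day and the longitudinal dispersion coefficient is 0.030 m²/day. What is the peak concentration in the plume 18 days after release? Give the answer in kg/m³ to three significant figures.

0.0247 kg/m³

The peak of an instantaneous 1D plume sits at x = vt; there the Gaussian factor is 1 and C_max = M/(n_e·A·√(4πDt)), where n_e·A is the pore area the mass is dissolved in.
√(4πDt) = √(4π × 0.030 × 18) = 2.605 m, so C_max = 0.27/(0.21 × 20 × 2.605) = 0.0247 kg/m³.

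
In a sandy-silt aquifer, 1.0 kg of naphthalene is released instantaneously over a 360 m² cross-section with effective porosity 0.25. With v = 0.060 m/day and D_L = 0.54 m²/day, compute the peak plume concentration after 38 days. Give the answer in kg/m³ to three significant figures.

The peak of an instantaneous 1D plume sits at x = vt; there the Gaussian factor is 1 and C_max = M/(n_e·A·√(4πDt)), where n_e·A is the pore area the mass is dissolved in.
√(4πDt) = √(4π × 0.54 × 38) = 16.06 m, so C_max = 1.0/(0.25 × 360 × 16.06) = 0.000692 kg/m³.

0.000692 kg/m³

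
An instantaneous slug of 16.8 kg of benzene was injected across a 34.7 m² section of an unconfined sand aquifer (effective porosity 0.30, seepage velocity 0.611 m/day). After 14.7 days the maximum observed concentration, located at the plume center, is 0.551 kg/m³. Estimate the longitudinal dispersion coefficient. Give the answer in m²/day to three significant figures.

At the plume center C_max = M/(n_e·A·√(4πDt)), so D = M²/(4πt·(n_e·A·C_max)²).
n_e·A·C_max = 0.30 × 34.7 × 0.551 = 5.736 kg/m.
D = 16.8²/(4π × 14.7 × 5.736²) = 0.0464 m²/day.

0.0464 m²/day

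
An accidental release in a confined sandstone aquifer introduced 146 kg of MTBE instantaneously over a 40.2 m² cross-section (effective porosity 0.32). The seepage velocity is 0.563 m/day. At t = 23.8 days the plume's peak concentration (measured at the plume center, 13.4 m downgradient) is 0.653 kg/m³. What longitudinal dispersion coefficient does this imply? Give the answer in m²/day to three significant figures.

1.01 m²/day

At the plume center C_max = M/(n_e·A·√(4πDt)), so D = M²/(4πt·(n_e·A·C_max)²).
n_e·A·C_max = 0.32 × 40.2 × 0.653 = 8.400 kg/m.
D = 146²/(4π × 23.8 × 8.400²) = 1.01 m²/day.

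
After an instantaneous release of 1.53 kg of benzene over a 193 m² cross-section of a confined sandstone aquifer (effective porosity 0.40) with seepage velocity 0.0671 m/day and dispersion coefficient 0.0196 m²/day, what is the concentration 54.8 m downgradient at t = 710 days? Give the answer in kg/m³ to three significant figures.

For an instantaneous plane source, C(x,t) = M/(n_e·A·√(4πDt)) · exp(−(x−vt)²/(4Dt)), with n_e·A the pore (flow) area.
Plume center vt = 0.0671 × 710 = 47.641 m, so the well at 54.8 m is 7.159 m downgradient of the peak.
√(4πDt) = 13.22 m, giving peak height M/(n_e·A·√(4πDt)) = 1.53/(0.40 × 193 × 13.22) = 0.001499 kg/m³.
(x−vt)²/(4Dt) = (7.159)²/(4 × 0.0196 × 710) = 0.9207; exp(−0.9207) = 0.3982.
C = 0.001499 × 0.3982 = 0.000597 kg/m³.

0.000597 kg/m³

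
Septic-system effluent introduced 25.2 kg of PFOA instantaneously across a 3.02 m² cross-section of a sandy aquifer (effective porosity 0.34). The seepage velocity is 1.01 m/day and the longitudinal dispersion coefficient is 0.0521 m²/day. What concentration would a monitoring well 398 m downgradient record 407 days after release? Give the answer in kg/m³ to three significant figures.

For an instantaneous plane source, C(x,t) = M/(n_e·A·√(4πDt)) · exp(−(x−vt)²/(4Dt)), with n_e·A the pore (flow) area.
Plume center vt = 1.01 × 407 = 411.07 m, so the well at 398 m is 13.07 m upgradient of the peak.
√(4πDt) = 16.32 m, giving peak height M/(n_e·A·√(4πDt)) = 25.2/(0.34 × 3.02 × 16.32) = 1.504 kg/m³.
(x−vt)²/(4Dt) = (-13.07)²/(4 × 0.0521 × 407) = 2.014; exp(−2.014) = 0.1335.
C = 1.504 × 0.1335 = 0.201 kg/m³.

0.201 kg/m³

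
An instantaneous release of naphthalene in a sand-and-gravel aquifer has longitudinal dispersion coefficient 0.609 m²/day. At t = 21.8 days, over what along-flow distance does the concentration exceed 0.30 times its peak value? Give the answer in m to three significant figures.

16.0 m

The plume is Gaussian with σ = √(2Dt) = √(2 × 0.609 × 21.8) = 5.153 m.
C/C_peak = exp(−Δx²/(2σ²)) = 0.30 ⇒ Δx = σ·√(−2 ln 0.30) = 5.153 × 1.552 = 7.997 m.
Width = 2Δx = 16.0 m.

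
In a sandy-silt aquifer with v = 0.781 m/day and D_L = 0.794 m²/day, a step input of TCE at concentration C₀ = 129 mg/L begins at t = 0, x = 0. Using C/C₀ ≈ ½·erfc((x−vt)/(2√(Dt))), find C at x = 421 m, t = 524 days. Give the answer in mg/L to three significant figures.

44.1 mg/L

For a continuous step input, C/C₀ ≈ ½·erfc((x−vt)/(2√(Dt))).
vt = 0.781 × 524 = 409.244 m and 2√(Dt) = 2√(0.794 × 524) = 40.79 m.
Argument (x−vt)/(2√(Dt)) = (421 − 409.244)/40.79 = 0.2882; ½·erfc(0.2882) = 0.3418.
C = 129 × 0.3418 = 44.1 mg/L.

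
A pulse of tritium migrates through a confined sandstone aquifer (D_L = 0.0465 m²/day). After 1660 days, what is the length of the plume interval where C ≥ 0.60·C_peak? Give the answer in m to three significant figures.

The plume is Gaussian with σ = √(2Dt) = √(2 × 0.0465 × 1660) = 12.42 m.
C/C_peak = exp(−Δx²/(2σ²)) = 0.60 ⇒ Δx = σ·√(−2 ln 0.60) = 12.42 × 1.011 = 12.56 m.
Width = 2Δx = 25.1 m.

25.1 m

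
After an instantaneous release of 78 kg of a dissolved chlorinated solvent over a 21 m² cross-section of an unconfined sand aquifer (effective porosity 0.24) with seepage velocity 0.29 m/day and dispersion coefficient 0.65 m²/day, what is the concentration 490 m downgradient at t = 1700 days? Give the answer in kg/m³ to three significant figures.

For an instantaneous plane source, C(x,t) = M/(n_e·A·√(4πDt)) · exp(−(x−vt)²/(4Dt)), with n_e·A the pore (flow) area.
Plume center vt = 0.29 × 1700 = 493 m, so the well at 490 m is 3 m upgradient of the peak.
√(4πDt) = 117.8 m, giving peak height M/(n_e·A·√(4πDt)) = 78/(0.24 × 21 × 117.8) = 0.1314 kg/m³.
(x−vt)²/(4Dt) = (-3)²/(4 × 0.65 × 1700) = 0.002036; exp(−0.002036) = 0.9980.
C = 0.1314 × 0.9980 = 0.131 kg/m³.

0.131 kg/m³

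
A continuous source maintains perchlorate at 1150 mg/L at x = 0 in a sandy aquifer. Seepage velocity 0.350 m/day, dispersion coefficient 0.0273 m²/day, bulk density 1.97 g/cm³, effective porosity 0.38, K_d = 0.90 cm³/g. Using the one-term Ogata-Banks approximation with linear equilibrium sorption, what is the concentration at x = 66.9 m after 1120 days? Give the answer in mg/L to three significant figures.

Retardation factor R = 1 + ρ_b·K_d/n = 1 + 1.97 × 0.90/0.38 = 5.666.
Sorption retards both mechanisms: v_R = v/R = 0.06177 m/day, D_R = D/R = 0.004818 m²/day.
v_R·t = 0.06177 × 1120 = 69.1824 m; 2√(D_R t) = 4.646 m; argument = (66.9 − 69.1824)/4.646 = -0.4913.
C = C₀ × ½·erfc(-0.4913) = 1150 × 0.7564 = 870 mg/L.

870 mg/L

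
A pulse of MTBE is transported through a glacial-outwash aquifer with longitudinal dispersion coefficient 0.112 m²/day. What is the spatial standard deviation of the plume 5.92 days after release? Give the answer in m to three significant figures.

Dispersive spreading gives a Gaussian with σ² = 2Dt; advection only shifts the center.
σ = √(2 × 0.112 × 5.92) = 1.15 m.

1.15 m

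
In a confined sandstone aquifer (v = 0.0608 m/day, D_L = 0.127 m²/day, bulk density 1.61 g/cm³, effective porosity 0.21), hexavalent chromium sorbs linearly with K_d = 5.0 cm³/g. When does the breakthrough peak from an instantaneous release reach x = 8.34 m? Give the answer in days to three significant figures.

Retardation factor R = 1 + ρ_b·K_d/n = 1 + 1.61 × 5.0/0.21 = 39.33.
Sorption retards both mechanisms: v_R = v/R = 0.001546 m/day, D_R = D/R = 0.003229 m²/day.
Peak time from v_R²t² + 2D_R t − x² = 0: t = (√(D_R² + v_R²x²) − D_R)/v_R².
√(D_R² + v_R²x²) = √(0.003229² + 0.001546² × 8.34²) = 0.01329; v_R² = 2.390e-06.
t = (0.01329 − 0.003229)/2.390e-06 = 4210 days.

4210 days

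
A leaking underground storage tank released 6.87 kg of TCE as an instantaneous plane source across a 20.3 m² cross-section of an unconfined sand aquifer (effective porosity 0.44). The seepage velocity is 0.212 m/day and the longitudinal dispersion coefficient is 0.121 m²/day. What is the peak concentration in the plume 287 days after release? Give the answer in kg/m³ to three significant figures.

0.0368 kg/m³

The peak of an instantaneous 1D plume sits at x = vt; there the Gaussian factor is 1 and C_max = M/(n_e·A·√(4πDt)), where n_e·A is the pore area the mass is dissolved in.
√(4πDt) = √(4π × 0.121 × 287) = 20.89 m, so C_max = 6.87/(0.44 × 20.3 × 20.89) = 0.0368 kg/m³.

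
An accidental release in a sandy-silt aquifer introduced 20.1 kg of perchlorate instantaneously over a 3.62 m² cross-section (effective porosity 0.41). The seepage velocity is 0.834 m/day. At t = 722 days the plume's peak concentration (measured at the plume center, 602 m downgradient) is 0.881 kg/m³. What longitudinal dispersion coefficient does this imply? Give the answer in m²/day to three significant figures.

At the plume center C_max = M/(n_e·A·√(4πDt)), so D = M²/(4πt·(n_e·A·C_max)²).
n_e·A·C_max = 0.41 × 3.62 × 0.881 = 1.308 kg/m.
D = 20.1²/(4π × 722 × 1.308²) = 0.0260 m²/day.

0.0260 m²/day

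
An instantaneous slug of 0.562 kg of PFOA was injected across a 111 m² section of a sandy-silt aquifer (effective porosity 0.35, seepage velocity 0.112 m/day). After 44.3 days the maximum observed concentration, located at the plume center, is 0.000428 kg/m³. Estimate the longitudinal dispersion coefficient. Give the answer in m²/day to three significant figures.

2.05 m²/day

At the plume center C_max = M/(n_e·A·√(4πDt)), so D = M²/(4πt·(n_e·A·C_max)²).
n_e·A·C_max = 0.35 × 111 × 0.000428 = 0.01663 kg/m.
D = 0.562²/(4π × 44.3 × 0.01663²) = 2.05 m²/day.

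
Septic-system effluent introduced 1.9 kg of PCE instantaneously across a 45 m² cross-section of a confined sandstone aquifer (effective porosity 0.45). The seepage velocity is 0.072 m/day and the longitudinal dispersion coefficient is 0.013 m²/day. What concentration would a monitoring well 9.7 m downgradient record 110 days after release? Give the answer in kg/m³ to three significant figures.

For an instantaneous plane source, C(x,t) = M/(n_e·A·√(4πDt)) · exp(−(x−vt)²/(4Dt)), with n_e·A the pore (flow) area.
Plume center vt = 0.072 × 110 = 7.92 m, so the well at 9.7 m is 1.78 m downgradient of the peak.
√(4πDt) = 4.239 m, giving peak height M/(n_e·A·√(4πDt)) = 1.9/(0.45 × 45 × 4.239) = 0.02213 kg/m³.
(x−vt)²/(4Dt) = (1.78)²/(4 × 0.013 × 110) = 0.5539; exp(−0.5539) = 0.5747.
C = 0.02213 × 0.5747 = 0.0127 kg/m³.

0.0127 kg/m³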